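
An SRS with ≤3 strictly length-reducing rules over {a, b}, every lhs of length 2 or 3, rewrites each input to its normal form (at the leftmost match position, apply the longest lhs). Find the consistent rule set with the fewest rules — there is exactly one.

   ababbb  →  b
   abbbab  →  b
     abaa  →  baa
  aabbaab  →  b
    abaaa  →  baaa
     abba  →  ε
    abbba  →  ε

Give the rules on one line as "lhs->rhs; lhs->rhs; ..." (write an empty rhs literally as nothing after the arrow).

ab->b; bb->b; bba->

  | ababbb => babbb => bbbb => bbb => bb => b
  | abbbab => bbbab => bbab => b
  | abaa => baa
  | aabbaab => abbaab => bbaab => ab => b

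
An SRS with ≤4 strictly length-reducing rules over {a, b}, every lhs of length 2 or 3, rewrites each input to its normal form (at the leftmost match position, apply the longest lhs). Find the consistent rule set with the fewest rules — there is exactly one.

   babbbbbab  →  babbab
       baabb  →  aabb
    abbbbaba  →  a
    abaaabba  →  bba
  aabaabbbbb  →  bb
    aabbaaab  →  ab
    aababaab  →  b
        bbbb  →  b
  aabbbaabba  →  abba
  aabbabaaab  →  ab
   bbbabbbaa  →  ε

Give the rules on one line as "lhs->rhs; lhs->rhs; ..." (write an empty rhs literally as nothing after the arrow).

  | babbbbbab => babbab
  | baabb => aabb
  | abbbbaba => ababa => aba => a
  | abaaabba => aaabba => bba

aaa->; aba->a; baa->aa; bbb->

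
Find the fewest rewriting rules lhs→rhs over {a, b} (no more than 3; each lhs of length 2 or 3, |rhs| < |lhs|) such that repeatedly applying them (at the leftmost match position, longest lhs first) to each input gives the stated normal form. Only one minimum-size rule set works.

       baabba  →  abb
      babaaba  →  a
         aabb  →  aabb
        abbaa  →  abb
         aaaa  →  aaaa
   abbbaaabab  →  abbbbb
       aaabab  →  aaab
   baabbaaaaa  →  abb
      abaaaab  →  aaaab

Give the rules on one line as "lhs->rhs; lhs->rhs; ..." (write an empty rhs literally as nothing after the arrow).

ba->; bba->bb

  | baabba => abba => abb
  | babaaba => baaba => aba => a
  | aabb
  | abbaa => abba => abb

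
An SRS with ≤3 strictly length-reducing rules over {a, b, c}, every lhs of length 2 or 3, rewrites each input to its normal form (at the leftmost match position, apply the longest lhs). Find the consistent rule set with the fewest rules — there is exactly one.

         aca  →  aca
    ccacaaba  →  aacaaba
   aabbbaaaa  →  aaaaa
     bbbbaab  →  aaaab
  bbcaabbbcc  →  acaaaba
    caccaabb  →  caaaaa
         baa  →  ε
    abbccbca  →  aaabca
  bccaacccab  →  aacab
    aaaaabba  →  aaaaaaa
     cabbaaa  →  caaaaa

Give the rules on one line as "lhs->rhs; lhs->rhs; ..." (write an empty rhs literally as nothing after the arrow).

baa->; bb->a; cc->a

  | aca
  | ccacaaba => aacaaba
  | aabbbaaaa => aaabaaaa => aaaaa
  | bbbbaab => abbaab => aaaab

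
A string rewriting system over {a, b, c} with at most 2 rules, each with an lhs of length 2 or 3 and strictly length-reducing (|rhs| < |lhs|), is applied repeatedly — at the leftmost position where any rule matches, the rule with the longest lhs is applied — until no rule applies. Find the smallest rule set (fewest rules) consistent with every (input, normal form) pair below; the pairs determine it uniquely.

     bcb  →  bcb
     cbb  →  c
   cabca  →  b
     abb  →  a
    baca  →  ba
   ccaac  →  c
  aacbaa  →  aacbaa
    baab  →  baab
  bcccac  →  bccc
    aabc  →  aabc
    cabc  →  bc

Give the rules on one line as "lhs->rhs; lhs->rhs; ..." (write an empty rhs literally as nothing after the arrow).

  | bcb
  | cbb => c
  | cabca => bca => b
  | abb => a

bb->; ca->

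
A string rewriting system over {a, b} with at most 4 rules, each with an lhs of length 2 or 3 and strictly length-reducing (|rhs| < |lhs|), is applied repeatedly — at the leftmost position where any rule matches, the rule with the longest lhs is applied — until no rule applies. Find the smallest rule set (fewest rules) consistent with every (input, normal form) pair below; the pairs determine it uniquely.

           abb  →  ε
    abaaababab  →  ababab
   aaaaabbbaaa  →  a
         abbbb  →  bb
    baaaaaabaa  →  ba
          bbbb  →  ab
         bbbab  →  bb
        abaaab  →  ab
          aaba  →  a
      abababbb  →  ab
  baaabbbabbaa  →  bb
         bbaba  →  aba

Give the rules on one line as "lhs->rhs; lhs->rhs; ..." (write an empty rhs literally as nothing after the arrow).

aa->b; abb->; bba->a; bbb->a

  | abb => ε
  | abaaababab => abbababab => ababab
  | aaaaabbbaaa => baaabbbaaa => bbabbbaaa => abbbaaa => baaa => bba => a
  | abbbb => bb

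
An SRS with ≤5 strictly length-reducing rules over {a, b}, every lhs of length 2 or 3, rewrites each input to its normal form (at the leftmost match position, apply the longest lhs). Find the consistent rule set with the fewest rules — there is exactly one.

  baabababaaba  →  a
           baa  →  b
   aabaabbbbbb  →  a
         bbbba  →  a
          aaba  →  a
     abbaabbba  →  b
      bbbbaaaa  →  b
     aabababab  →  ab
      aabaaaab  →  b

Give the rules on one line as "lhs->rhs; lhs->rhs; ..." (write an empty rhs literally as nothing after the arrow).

  | baabababaaba => aabababaaba => bababaaba => ababaaba => aabaaba => baaba => aaba => ba => a
  | baa => aa => b
  | aabaabbbbbb => baabbbbbb => aabbbbbb => bbbbbb => abbbb => aabb => bb => a
  | bbbba => abba => aaa => ba => a

aa->b; aab->b; ba->a; bb->a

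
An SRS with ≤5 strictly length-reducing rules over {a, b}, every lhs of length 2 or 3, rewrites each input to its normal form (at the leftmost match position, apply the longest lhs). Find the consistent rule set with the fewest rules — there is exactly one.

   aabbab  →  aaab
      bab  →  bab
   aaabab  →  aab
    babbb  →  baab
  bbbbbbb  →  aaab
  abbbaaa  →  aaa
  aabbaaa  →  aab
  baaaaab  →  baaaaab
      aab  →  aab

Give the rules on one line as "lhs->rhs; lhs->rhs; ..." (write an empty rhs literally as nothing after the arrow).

aba->; bb->b; bba->bb; bbb->ab

  | aabbab => aabbb => aaab
  | bab
  | aaabab => aab
  | babbb => baab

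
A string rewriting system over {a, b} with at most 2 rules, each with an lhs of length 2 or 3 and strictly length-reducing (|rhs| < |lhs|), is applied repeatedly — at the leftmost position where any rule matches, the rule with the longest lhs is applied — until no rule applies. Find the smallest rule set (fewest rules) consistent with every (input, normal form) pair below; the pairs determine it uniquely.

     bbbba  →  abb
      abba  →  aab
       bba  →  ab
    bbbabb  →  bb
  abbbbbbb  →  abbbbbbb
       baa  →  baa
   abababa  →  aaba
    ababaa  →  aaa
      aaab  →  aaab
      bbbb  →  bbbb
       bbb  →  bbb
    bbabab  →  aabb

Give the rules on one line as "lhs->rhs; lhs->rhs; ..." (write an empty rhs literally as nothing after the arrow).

bab->; bba->ab

  | bbbba => bbab => abb
  | abba => aab
  | bba => ab
  | bbbabb => babbb => bb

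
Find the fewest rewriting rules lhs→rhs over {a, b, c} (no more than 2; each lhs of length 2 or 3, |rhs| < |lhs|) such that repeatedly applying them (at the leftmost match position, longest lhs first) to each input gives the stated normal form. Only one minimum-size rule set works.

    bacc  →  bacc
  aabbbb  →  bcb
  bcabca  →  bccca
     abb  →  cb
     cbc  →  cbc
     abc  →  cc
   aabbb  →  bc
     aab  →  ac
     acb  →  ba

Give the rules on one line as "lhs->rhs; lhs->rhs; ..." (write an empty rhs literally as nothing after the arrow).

  | bacc
  | aabbbb => acbbb => babb => bcb
  | bcabca => bccca
  | abb => cb

ab->c; acb->ba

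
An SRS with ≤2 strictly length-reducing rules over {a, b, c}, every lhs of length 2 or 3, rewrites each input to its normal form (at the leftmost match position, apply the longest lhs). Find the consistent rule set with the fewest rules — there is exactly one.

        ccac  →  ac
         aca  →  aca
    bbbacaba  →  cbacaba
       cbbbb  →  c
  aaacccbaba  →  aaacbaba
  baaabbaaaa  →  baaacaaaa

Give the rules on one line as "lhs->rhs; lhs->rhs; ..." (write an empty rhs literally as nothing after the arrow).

  | ccac => ac
  | aca
  | bbbacaba => cbacaba
  | cbbbb => ccbb => bb => c

bb->c; cc->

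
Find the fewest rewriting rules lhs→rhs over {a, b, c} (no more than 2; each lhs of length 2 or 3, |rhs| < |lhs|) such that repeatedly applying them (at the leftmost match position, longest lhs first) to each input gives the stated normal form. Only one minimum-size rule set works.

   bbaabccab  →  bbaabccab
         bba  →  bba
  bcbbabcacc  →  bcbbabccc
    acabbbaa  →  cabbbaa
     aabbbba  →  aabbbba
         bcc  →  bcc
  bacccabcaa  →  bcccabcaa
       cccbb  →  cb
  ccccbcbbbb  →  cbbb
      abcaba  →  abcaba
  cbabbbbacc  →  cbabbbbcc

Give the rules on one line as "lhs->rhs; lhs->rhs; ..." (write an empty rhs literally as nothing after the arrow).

ac->c; ccb->

  | bbaabccab
  | bba
  | bcbbabcacc => bcbbabccc
  | acabbbaa => cabbbaa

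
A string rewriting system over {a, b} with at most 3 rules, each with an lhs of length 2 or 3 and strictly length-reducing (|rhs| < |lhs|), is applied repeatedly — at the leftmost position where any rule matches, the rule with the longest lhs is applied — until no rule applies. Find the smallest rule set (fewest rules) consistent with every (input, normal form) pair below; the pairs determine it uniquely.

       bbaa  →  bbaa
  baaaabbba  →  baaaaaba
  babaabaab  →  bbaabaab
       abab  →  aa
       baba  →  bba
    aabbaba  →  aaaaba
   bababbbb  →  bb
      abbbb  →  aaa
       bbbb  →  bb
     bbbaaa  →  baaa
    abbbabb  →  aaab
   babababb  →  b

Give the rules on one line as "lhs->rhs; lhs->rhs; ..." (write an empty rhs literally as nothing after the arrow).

abb->aa; bab->bb; bbb->b

  | bbaa
  | baaaabbba => baaaaaba
  | babaabaab => bbaabaab
  | abab => abb => aa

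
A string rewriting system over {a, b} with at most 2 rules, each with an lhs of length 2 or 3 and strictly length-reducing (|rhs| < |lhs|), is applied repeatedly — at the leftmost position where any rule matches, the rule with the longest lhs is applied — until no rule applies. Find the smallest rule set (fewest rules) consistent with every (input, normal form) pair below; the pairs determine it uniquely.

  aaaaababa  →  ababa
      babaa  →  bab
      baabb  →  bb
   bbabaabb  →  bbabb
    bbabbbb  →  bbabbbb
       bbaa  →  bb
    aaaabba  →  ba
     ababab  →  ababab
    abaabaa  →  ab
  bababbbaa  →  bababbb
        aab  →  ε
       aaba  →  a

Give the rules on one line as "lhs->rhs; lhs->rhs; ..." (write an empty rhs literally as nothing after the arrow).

aa->; aab->

  | aaaaababa => aaababa => ababa
  | babaa => bab
  | baabb => bb
  | bbabaabb => bbabb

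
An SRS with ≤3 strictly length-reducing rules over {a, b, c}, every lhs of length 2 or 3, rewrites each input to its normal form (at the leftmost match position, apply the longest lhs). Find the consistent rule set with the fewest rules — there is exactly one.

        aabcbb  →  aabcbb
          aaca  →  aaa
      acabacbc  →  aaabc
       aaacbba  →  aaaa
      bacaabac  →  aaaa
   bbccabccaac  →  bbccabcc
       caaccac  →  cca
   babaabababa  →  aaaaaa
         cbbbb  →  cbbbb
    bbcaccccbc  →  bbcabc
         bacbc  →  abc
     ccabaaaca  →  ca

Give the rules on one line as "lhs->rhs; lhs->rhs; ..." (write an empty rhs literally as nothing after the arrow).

  | aabcbb
  | aaca => aaa
  | acabacbc => aabacbc => aaacbc => aaabc
  | aaacbba => aaabba => aaaba => aaaa

ac->a; ba->a; caa->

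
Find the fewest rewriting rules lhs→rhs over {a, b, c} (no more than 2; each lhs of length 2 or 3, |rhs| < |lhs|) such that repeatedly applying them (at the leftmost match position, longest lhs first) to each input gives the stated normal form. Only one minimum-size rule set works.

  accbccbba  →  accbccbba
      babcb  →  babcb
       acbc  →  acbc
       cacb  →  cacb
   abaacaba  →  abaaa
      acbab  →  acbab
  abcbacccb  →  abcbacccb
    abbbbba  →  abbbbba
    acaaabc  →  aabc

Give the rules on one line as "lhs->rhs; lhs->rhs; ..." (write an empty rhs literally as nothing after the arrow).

caa->; cab->

  | accbccbba
  | babcb
  | acbc
  | cacb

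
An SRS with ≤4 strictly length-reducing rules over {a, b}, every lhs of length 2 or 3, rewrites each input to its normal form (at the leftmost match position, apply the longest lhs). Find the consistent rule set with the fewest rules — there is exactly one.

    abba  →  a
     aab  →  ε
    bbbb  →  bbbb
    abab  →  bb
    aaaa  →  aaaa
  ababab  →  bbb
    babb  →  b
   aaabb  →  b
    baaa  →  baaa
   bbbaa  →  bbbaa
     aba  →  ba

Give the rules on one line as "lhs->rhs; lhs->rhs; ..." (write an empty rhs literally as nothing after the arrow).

  | abba => a
  | aab => ε
  | bbbb
  | abab => bab => bb

aab->; ab->b; abb->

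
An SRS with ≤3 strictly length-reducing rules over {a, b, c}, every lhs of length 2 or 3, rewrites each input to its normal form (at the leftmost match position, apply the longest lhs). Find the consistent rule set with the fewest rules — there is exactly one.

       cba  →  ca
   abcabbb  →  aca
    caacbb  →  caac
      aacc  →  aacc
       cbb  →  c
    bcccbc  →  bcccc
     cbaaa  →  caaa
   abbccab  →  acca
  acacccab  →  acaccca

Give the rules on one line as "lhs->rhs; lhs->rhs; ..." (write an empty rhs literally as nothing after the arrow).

  | cba => ca
  | abcabbb => acabbb => acabb => acab => aca
  | caacbb => caacb => caac
  | aacc

ab->a; cb->c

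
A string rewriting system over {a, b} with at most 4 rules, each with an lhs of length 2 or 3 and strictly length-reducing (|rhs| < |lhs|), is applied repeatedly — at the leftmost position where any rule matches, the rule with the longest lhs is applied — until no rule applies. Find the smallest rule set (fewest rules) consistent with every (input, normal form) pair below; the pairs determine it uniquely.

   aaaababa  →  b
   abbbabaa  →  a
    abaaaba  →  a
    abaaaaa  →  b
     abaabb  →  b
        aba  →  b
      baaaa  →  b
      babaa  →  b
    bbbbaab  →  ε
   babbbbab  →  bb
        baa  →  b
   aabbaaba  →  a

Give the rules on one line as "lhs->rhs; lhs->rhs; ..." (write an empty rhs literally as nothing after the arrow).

  | aaaababa => baababa => aababa => aba => aa => b
  | abbbabaa => abbaa => abaa => aaa => ba => a
  | abaaaba => aaaaba => baaba => aaba => a
  | abaaaaa => aaaaaa => baaaa => aaaa => baa => aa => b

aa->b; aab->; ba->a; bab->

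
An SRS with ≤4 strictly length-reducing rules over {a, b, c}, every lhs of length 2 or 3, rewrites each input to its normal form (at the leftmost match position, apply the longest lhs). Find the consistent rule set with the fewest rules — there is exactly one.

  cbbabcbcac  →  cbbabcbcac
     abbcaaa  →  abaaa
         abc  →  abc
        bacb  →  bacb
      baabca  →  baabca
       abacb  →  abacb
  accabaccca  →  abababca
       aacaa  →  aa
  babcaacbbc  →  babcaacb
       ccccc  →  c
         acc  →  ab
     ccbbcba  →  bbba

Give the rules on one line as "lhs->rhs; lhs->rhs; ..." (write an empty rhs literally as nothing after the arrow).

aca->; bbc->b; bcc->; cc->b

  | cbbabcbcac
  | abbcaaa => abaaa
  | abc
  | bacb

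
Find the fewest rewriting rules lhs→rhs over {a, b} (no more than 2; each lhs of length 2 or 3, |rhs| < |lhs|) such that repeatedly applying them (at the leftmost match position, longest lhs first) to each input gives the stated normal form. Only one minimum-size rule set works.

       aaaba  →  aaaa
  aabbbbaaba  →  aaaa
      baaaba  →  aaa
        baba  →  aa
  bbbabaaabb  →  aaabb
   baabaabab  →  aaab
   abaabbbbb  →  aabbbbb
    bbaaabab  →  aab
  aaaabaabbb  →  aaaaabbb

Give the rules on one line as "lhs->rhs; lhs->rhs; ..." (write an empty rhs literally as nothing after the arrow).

ba->a; baa->a

  | aaaba => aaaa
  | aabbbbaaba => aabbbaba => aabbaba => aababa => aaaba => aaaa
  | baaaba => aaba => aaa
  | baba => aba => aa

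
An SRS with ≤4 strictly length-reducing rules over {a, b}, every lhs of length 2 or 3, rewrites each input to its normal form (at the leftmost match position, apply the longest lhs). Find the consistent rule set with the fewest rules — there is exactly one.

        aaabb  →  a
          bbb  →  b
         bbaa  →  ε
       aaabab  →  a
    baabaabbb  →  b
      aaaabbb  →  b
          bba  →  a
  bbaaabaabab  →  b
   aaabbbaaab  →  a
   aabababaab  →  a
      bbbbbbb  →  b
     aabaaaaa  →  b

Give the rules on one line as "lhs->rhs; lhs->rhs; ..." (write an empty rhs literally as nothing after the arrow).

  | aaabb => abb => a
  | bbb => b
  | bbaa => aa => ε
  | aaabab => abab => abb => a

aa->; ba->b; bb->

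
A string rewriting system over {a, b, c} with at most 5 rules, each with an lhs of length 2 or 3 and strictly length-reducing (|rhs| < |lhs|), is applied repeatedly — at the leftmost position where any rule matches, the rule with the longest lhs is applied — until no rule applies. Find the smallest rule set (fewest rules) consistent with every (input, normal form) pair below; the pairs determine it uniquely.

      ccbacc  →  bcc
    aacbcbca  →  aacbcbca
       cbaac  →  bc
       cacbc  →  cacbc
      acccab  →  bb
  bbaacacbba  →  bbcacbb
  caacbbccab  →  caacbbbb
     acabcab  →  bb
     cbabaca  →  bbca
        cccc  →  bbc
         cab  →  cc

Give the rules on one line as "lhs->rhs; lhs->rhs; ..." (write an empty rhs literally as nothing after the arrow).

ab->c; ba->b; cba->ba; ccc->bb

  | ccbacc => cbacc => bacc => bcc
  | aacbcbca
  | cbaac => baac => bac => bc
  | cacbc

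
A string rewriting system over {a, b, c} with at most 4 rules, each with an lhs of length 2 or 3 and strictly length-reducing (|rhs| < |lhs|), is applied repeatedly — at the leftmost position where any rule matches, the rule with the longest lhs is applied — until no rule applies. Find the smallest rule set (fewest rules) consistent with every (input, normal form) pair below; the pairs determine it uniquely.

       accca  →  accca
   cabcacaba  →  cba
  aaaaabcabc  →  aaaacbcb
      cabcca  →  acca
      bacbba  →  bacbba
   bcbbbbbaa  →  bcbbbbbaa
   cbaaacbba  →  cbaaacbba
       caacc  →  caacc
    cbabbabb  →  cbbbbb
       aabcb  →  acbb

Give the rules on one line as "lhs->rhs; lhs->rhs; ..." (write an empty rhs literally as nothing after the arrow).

  | accca
  | cabcacaba => ccbacaba => acacaba => caba => cba
  | aaaaabcabc => aaaacbabc => aaaacbcb
  | cabcca => ccbca => acca

ab->b; abc->cb; aca->; ccb->ac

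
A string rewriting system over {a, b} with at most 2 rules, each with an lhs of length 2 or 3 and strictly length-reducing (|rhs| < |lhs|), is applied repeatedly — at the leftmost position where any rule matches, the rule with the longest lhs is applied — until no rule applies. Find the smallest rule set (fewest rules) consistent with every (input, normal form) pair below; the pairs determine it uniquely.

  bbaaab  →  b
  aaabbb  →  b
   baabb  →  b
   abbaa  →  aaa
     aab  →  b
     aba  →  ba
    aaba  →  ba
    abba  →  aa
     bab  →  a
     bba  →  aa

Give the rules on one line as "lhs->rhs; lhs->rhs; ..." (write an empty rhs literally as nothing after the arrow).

ab->b; bb->a

  | bbaaab => aaaab => aaab => aab => ab => b
  | aaabbb => aabbb => abbb => bbb => ab => b
  | baabb => babb => bbb => ab => b
  | abbaa => bbaa => aaa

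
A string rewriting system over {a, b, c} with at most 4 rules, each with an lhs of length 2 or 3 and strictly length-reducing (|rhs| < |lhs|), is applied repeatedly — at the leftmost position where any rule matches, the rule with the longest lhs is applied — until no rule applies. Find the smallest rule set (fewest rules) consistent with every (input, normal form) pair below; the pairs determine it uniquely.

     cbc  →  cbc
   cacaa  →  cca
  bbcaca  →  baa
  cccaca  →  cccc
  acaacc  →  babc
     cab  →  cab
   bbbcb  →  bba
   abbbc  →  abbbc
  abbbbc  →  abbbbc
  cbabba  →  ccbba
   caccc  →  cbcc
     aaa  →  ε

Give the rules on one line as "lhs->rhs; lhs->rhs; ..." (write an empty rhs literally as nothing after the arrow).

  | cbc
  | cacaa => cbaa => cca
  | bbcaca => bbcba => baa
  | cccaca => cccba => cccc

aaa->; ac->b; bcb->a; cba->cc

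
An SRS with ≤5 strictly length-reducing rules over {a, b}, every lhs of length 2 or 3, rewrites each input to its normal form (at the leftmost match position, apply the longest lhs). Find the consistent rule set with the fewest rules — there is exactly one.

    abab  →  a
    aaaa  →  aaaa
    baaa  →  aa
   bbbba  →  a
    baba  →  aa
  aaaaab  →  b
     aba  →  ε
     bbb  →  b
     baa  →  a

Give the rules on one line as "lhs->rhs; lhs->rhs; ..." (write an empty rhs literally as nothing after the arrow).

  | abab => bab => a
  | aaaa
  | baaa => aa
  | bbbba => bba => a

ab->b; ba->; bab->a; bb->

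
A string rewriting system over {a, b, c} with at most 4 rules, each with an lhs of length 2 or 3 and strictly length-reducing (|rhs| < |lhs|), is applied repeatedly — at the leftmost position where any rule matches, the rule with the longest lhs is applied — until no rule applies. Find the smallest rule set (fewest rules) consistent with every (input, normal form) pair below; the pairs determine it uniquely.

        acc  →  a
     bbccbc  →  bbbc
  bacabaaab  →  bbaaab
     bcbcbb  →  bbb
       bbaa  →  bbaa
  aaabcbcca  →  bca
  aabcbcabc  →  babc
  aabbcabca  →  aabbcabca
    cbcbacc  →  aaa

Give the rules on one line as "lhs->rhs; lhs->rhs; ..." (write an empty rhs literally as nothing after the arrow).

  | acc => a
  | bbccbc => bbbc
  | bacabaaab => babaaab => bbaaab
  | bcbcbb => bacbb => bbb

aba->ba; bac->b; cb->a; cc->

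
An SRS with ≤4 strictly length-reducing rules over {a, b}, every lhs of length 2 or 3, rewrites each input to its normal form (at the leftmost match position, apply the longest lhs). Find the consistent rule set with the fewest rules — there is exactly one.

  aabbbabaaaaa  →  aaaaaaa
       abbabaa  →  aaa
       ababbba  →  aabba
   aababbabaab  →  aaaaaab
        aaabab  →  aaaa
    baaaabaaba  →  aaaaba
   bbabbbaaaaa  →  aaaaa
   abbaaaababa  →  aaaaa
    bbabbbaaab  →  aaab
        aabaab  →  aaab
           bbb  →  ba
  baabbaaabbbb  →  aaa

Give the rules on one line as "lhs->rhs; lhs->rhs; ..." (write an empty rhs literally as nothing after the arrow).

baa->a; bab->a; bbb->ba

  | aabbbabaaaaa => aabaabaaaaa => aaabaaaaa => aaaaaaa
  | abbabaa => abaaa => aaa
  | ababbba => aabba
  | aababbabaab => aaababaab => aaaaaab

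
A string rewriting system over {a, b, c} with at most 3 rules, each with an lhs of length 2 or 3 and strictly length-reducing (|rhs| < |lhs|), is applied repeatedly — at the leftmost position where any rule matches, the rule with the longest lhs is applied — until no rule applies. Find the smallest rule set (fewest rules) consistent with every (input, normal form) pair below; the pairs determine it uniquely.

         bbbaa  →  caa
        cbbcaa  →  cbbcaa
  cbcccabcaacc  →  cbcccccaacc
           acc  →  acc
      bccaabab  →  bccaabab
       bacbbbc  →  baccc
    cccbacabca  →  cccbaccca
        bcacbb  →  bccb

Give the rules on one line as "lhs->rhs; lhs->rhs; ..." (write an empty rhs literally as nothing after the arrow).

bbb->c; cab->cc; cac->ca

  | bbbaa => caa
  | cbbcaa
  | cbcccabcaacc => cbcccccaacc
  | acc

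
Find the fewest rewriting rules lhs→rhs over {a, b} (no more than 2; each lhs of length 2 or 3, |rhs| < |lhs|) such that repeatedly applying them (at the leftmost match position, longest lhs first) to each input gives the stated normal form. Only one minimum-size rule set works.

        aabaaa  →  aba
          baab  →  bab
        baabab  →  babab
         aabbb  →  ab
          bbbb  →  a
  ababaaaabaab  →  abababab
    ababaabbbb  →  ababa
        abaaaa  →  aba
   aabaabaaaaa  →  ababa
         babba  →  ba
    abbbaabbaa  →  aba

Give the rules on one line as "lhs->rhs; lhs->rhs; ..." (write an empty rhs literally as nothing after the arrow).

  | aabaaa => abaaa => abaa => aba
  | baab => bab
  | baabab => babab
  | aabbb => abbb => aab => ab

aa->a; bb->a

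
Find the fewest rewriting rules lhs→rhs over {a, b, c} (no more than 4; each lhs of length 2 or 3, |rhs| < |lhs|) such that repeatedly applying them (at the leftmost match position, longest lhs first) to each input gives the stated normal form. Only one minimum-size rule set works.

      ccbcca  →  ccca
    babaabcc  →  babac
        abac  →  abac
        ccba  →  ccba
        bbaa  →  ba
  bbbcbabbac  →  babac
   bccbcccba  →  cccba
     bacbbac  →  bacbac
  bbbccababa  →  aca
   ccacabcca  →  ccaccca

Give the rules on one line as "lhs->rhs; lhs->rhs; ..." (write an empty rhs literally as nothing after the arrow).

aa->a; bb->b; bc->; cab->ac

  | ccbcca => ccca
  | babaabcc => bababcc => babac
  | abac
  | ccba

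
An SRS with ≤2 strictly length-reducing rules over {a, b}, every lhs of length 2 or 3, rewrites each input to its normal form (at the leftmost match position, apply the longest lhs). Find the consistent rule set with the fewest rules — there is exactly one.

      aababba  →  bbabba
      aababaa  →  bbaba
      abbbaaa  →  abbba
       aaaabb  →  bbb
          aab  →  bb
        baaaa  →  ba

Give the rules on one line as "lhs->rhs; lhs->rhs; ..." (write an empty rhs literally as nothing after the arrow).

  | aababba => bbabba
  | aababaa => bbabaa => bbaba
  | abbbaaa => abbbaa => abbba
  | aaaabb => aaabb => aabb => bbb

aa->a; aab->bb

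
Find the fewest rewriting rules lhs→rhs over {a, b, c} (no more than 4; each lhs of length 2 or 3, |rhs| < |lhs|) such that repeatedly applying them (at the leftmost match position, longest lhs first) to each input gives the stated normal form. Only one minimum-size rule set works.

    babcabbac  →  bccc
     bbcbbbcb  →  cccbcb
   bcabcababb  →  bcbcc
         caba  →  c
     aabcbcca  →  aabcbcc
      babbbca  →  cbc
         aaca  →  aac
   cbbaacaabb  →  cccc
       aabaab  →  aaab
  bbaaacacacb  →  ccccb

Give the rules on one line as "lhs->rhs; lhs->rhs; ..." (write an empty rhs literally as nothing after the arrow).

ba->; bb->c; ca->c

  | babcabbac => bcabbac => bcbbac => bccac => bccc
  | bbcbbbcb => ccbbbcb => cccbcb
  | bcabcababb => bcbcababb => bcbcbabb => bcbcbb => bcbcc
  | caba => cba => c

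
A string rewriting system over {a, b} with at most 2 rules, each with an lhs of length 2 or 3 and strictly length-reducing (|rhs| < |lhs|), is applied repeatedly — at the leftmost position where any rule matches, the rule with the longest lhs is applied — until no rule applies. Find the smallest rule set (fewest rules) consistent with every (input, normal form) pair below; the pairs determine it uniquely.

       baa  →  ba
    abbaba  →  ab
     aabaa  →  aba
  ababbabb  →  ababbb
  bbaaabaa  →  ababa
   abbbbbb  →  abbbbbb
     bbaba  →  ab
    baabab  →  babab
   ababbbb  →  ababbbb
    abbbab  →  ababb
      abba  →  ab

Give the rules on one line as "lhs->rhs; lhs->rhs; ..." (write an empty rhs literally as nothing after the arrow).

aa->a; bba->ab

  | baa => ba
  | abbaba => aabba => abba => aab => ab
  | aabaa => abaa => aba
  | ababbabb => abaabbb => ababbb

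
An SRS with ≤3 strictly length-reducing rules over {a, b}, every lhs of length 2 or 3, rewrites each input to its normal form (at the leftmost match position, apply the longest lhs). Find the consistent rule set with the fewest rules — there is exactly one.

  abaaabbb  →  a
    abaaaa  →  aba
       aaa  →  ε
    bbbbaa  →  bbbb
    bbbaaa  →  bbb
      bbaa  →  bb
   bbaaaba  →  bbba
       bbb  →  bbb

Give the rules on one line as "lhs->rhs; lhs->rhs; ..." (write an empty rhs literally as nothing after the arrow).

  | abaaabbb => abbbb => abb => a
  | abaaaa => aba
  | aaa => ε
  | bbbbaa => bbbb

aa->; aaa->; abb->a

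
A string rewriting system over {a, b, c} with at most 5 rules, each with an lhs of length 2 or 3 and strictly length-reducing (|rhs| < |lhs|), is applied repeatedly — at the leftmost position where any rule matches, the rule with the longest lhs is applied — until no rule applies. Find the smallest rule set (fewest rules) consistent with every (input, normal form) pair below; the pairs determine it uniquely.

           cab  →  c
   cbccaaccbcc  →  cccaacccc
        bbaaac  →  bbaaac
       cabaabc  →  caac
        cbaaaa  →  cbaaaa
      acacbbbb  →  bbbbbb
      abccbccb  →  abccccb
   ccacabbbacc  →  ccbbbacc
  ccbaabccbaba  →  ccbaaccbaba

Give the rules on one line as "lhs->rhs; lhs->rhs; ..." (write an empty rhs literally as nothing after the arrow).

aab->aa; acb->bb; cab->c; cbc->cc

  | cab => c
  | cbccaaccbcc => cccaaccbcc => cccaacccc
  | bbaaac
  | cabaabc => caabc => caac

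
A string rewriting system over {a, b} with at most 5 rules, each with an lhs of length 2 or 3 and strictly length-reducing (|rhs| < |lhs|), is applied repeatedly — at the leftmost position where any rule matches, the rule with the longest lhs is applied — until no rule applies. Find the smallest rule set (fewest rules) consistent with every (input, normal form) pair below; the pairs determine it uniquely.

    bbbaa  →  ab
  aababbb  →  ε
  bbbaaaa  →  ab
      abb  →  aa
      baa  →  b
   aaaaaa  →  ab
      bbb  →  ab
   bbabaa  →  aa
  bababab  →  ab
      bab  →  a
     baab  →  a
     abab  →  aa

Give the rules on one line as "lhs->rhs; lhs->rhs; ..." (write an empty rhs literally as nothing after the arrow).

  | bbbaa => abaa => aba => ab
  | aababbb => abbb => aab => ε
  | bbbaaaa => abaaaa => abaaa => abaa => aba => ab
  | abb => aa

aaa->ab; aab->; ba->b; bb->a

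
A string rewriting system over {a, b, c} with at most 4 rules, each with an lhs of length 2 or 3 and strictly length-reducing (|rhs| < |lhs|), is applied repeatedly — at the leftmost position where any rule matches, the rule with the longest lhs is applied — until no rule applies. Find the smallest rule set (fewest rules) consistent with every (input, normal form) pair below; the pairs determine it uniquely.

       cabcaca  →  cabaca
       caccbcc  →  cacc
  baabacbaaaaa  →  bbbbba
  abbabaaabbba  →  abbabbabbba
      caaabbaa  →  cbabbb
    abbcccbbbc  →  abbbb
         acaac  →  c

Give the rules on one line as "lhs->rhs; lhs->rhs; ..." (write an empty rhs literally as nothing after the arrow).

aa->b; acb->; bc->b; bcc->

  | cabcaca => cabaca
  | caccbcc => cacc
  | baabacbaaaaa => bbbacbaaaaa => bbbaaaaa => bbbbaaa => bbbbba
  | abbabaaabbba => abbabbabbba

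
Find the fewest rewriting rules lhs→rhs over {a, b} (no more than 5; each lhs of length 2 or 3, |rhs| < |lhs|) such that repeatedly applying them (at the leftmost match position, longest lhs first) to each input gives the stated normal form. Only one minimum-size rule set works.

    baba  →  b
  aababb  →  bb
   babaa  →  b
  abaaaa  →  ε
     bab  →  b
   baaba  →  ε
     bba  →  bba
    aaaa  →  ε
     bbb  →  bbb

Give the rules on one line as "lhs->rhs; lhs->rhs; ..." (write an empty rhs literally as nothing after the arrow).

  | baba => bab => b
  | aababb => babb => bb
  | babaa => baba => bab => b
  | abaaaa => abaaa => abaa => aba => ab => ε

aa->; ab->; aba->ab; baa->a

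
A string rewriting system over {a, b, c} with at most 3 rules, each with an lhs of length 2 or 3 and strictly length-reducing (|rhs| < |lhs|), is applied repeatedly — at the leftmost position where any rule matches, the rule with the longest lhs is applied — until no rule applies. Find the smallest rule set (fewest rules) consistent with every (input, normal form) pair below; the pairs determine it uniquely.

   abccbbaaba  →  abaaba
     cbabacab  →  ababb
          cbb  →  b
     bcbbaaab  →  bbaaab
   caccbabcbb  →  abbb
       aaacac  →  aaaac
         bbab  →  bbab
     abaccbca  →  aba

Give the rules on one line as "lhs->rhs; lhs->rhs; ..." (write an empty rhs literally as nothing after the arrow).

ca->b; cac->ac; cb->

  | abccbbaaba => abcbaaba => abaaba
  | cbabacab => abacab => ababb
  | cbb => b
  | bcbbaaab => bbaaab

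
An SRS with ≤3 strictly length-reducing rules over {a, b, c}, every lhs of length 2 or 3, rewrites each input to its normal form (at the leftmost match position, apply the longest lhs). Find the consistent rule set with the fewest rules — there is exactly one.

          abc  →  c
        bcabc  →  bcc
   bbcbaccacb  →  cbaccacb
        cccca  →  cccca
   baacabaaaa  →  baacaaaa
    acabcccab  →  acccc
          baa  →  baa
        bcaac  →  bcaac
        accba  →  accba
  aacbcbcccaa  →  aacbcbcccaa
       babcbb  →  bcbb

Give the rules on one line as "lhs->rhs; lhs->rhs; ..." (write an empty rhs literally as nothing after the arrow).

  | abc => c
  | bcabc => bcc
  | bbcbaccacb => cbaccacb
  | cccca

ab->; bbc->c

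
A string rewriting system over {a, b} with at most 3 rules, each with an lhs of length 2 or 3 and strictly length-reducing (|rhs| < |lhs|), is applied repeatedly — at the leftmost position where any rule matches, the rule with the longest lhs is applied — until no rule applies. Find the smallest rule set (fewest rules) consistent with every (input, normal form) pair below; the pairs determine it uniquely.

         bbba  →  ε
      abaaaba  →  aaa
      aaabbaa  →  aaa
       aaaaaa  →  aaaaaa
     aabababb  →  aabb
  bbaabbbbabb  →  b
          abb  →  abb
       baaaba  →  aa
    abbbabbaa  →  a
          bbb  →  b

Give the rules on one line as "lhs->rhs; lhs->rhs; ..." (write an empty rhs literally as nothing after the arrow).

ba->; bbb->b

  | bbba => ba => ε
  | abaaaba => aaaba => aaa
  | aaabbaa => aaaba => aaa
  | aaaaaa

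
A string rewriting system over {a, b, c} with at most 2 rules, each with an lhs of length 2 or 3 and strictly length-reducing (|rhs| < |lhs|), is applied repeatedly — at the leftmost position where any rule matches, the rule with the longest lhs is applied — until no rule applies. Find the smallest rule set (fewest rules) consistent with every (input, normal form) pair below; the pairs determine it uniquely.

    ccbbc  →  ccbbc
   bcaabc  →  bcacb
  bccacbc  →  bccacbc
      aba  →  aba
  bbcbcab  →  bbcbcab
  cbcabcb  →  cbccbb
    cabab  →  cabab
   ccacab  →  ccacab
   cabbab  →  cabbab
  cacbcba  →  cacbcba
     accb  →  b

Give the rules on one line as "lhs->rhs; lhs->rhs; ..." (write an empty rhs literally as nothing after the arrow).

abc->cb; acc->

  | ccbbc
  | bcaabc => bcacb
  | bccacbc
  | aba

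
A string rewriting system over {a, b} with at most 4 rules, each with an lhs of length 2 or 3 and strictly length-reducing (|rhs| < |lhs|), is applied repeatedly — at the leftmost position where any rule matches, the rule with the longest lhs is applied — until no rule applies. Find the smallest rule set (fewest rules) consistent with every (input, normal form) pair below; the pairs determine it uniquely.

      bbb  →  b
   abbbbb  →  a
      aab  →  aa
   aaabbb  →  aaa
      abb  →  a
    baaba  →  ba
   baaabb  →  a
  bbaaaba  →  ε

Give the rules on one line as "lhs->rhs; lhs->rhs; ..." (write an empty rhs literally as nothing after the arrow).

ab->a; baa->; bbb->b

  | bbb => b
  | abbbbb => abbbb => abbb => abb => ab => a
  | aab => aa
  | aaabbb => aaabb => aaab => aaa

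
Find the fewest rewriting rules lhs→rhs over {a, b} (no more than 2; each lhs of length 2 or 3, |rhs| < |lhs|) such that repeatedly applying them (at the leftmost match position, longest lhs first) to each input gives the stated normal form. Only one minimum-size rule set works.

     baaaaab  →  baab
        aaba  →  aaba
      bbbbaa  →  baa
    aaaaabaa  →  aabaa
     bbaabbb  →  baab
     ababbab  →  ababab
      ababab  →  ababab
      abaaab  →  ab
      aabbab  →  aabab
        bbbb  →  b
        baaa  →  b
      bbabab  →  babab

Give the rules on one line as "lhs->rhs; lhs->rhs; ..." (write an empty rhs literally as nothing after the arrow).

aaa->; bb->b

  | baaaaab => baab
  | aaba
  | bbbbaa => bbbaa => bbaa => baa
  | aaaaabaa => aabaa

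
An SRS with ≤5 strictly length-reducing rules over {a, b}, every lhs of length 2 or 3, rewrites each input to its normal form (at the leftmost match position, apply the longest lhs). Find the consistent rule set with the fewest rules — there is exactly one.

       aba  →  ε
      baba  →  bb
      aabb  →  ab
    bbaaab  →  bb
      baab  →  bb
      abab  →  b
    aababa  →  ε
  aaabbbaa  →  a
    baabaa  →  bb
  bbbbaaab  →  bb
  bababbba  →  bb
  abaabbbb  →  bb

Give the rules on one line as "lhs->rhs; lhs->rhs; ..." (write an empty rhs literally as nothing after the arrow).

  | aba => ε
  | baba => bba => bb
  | aabb => ab
  | bbaaab => bbaab => bbab => bbb => bb

aba->; abb->b; ba->b; bbb->bb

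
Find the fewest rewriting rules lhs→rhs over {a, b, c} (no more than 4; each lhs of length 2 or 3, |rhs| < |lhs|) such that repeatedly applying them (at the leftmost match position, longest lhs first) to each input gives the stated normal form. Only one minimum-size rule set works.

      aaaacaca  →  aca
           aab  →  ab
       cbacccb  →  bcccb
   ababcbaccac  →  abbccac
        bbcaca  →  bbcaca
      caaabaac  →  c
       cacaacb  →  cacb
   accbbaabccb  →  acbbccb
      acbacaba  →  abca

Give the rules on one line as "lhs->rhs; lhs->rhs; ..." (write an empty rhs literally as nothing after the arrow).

aa->a; aac->; ba->; cba->b

  | aaaacaca => aaacaca => aacaca => aca
  | aab => ab
  | cbacccb => bcccb
  | ababcbaccac => abcbaccac => abbccac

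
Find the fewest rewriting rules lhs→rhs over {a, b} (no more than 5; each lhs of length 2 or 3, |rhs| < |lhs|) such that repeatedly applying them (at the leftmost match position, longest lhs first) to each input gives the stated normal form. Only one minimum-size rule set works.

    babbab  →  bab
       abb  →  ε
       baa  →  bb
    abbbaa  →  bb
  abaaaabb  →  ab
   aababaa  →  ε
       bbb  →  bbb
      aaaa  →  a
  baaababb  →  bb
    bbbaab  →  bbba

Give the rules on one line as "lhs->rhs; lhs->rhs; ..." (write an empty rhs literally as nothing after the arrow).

  | babbab => bab
  | abb => ε
  | baa => bb
  | abbbaa => baa => bb

aa->b; aaa->; aab->a; abb->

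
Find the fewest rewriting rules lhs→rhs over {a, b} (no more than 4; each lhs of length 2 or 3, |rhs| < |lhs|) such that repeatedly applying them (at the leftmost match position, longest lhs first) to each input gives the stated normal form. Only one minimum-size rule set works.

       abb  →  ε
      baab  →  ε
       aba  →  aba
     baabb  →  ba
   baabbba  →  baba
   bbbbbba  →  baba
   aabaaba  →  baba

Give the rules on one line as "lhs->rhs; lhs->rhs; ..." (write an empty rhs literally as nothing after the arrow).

aa->; aab->ba; bb->a

  | abb => aa => ε
  | baab => bba => aa => ε
  | aba
  | baabb => bbab => aab => ba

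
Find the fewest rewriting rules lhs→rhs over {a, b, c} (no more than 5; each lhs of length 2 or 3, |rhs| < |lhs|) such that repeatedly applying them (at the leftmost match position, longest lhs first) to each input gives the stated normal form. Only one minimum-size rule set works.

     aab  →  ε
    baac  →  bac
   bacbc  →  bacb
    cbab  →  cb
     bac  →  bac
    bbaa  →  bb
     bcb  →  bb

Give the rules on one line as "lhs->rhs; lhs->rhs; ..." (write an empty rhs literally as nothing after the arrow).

  | aab => ab => ε
  | baac => bac
  | bacbc => bacb
  | cbab => cb

aa->a; ab->; bba->bb; bc->b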